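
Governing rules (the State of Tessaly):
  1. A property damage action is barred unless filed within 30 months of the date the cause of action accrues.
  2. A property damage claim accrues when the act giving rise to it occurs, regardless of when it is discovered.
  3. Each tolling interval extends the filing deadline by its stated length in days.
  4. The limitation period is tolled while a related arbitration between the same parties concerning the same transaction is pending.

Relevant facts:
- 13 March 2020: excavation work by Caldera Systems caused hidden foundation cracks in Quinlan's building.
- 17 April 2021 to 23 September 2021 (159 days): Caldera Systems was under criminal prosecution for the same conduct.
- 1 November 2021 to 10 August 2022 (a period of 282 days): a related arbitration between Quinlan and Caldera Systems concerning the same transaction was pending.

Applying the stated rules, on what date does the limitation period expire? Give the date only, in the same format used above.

22 June 2023

The limitation period began to run on 13 March 2020.
Adding the 30 months base period to 13 March 2020 gives a deadline of 13 September 2022, before any tolling.
The period was tolled for 282 days by the pending related arbitration (1 November 2021 to 10 August 2022), pushing the deadline to 22 June 2023.
No stated provision tolls the period for a criminal prosecution, so the interval from 17 April 2021 to 23 September 2021 has no effect on the deadline.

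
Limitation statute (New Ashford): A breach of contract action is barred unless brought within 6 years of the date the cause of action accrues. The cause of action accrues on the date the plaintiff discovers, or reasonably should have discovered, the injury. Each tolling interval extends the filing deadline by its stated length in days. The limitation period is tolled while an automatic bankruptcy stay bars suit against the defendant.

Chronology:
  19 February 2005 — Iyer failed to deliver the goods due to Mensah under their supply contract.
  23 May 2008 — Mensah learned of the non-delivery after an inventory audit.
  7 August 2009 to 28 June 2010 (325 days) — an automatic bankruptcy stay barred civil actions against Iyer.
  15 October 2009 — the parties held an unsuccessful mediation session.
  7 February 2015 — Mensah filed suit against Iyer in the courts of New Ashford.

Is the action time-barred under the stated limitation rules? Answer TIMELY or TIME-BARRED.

Accrual is tied to discovery, so the period began on 23 May 2008 rather than on 19 February 2005 when the act occurred.
Adding the 6 years base period to 23 May 2008 gives a deadline of 23 May 2014, before any tolling.
Because the automatic bankruptcy stay ran from 7 August 2009 to 28 June 2010, the deadline is extended by 325 days to 13 April 2015.
Nothing else in the chronology tolls or restarts the period.
Mensah filed on 7 February 2015, before the 13 April 2015 deadline, so the action is timely.

TIMELY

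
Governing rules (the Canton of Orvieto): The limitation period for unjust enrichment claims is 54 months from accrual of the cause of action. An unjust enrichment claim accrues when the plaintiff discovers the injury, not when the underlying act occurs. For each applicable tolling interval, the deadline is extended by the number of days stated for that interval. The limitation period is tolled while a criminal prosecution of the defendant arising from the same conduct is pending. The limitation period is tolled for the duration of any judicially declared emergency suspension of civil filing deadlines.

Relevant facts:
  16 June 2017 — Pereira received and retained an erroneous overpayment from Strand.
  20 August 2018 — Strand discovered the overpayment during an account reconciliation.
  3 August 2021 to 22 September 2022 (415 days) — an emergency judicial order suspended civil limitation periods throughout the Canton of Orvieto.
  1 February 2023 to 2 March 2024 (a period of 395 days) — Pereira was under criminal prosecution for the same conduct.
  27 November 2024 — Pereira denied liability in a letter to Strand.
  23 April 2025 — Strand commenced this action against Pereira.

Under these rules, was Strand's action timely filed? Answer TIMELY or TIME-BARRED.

Under the discovery rule, the claim accrued on 20 August 2018, when Strand discovered the injury — not on the 16 June 2017 date of the underlying act.
Adding the 54 months base period to 20 August 2018 gives a deadline of 20 February 2023, before any tolling.
The emergency suspension of filing deadlines from 3 August 2021 to 22 September 2022 tolled the period for 415 days, extending the deadline to 10 April 2024.
The period was tolled for 395 days by the pending criminal prosecution (1 February 2023 to 2 March 2024), pushing the deadline to 10 May 2025.
The other events in the timeline have no effect on the limitation period under the stated rules.
Filing on 23 April 2025 beat the 10 May 2025 deadline — the action is timely.

TIMELY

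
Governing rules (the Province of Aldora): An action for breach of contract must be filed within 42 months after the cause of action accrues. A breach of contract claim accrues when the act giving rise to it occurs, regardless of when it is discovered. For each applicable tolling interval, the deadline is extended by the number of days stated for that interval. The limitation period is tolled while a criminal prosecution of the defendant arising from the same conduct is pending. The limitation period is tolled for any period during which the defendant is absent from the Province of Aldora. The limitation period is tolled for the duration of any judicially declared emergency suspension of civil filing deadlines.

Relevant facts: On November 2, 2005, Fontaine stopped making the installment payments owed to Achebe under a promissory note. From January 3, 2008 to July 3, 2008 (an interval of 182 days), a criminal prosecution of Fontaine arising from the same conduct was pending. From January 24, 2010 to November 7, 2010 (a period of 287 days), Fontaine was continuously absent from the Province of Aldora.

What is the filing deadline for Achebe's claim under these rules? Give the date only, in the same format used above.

October 31, 2009

The limitation period began to run on November 2, 2005.
The untolled deadline — 42 months after November 2, 2005 — is May 2, 2009.
The pending criminal prosecution from January 3, 2008 to July 3, 2008 tolled the period for 182 days, extending the deadline to October 31, 2009.
The defendant's absence from the jurisdiction from January 24, 2010 to November 7, 2010 began after the period had already run on October 31, 2009, so it has no tolling effect.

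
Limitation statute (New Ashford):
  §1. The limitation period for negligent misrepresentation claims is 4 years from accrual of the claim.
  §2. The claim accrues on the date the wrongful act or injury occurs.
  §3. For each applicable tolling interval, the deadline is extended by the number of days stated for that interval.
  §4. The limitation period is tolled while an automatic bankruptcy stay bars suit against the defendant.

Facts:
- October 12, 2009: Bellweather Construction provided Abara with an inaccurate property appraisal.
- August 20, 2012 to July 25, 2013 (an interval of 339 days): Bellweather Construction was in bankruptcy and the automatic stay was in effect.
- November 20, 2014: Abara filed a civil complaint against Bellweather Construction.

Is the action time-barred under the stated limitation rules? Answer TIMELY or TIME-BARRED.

The limitation period began to run on October 12, 2009.
4 years from October 12, 2009 is October 12, 2013.
The automatic bankruptcy stay from August 20, 2012 to July 25, 2013 tolled the period for 339 days, extending the deadline to September 16, 2014.
Abara filed on November 20, 2014, after the September 16, 2014 deadline, so the action is time-barred.

TIME-BARRED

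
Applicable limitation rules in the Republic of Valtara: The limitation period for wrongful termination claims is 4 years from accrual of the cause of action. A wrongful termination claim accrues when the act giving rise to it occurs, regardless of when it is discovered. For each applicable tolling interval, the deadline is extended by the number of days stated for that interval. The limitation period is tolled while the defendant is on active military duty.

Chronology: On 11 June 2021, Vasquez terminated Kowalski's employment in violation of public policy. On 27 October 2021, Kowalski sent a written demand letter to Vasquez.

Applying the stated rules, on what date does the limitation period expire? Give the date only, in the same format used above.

11 June 2025

The claim accrued on 11 June 2021, when the wrongful act occurred.
Adding the 4 years base period to 11 June 2021 gives a deadline of 11 June 2025, before any tolling.
None of the other events listed affects the running of the period under the stated rules.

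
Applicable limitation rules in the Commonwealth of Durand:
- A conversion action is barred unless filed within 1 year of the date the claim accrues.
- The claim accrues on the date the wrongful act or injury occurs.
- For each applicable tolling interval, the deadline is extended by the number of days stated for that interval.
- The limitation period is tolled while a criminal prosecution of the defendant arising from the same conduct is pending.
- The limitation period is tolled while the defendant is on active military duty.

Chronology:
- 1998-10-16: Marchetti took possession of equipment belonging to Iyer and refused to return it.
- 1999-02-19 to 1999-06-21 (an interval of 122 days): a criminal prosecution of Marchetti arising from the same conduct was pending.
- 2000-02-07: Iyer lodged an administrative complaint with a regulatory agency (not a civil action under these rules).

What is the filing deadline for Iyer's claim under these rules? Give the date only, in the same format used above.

The claim accrued on 1998-10-16, the date of the act.
The untolled deadline — 1 year after 1998-10-16 — is 1999-10-16.
Because the pending criminal prosecution ran from 1999-02-19 to 1999-06-21, the deadline is extended by 122 days to 2000-02-15.
None of the other events listed affects the running of the period under the stated rules.

2000-02-15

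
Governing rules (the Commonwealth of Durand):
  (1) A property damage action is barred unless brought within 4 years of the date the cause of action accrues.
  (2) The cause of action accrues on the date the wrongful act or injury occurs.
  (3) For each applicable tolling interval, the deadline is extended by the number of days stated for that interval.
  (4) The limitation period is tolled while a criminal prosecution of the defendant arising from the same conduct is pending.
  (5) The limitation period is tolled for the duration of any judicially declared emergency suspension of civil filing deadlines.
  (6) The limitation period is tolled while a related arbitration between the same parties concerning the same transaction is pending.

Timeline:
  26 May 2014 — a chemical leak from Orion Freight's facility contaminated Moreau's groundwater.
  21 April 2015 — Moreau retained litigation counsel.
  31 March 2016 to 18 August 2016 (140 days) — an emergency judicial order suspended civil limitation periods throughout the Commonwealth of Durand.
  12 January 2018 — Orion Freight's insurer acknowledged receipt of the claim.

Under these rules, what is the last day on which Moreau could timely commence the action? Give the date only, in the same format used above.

13 October 2018

The limitation period began to run on 26 May 2014.
4 years from 26 May 2014 is 26 May 2018.
Because the emergency suspension of filing deadlines ran from 31 March 2016 to 18 August 2016, the deadline is extended by 140 days to 13 October 2018.
The other events in the timeline have no effect on the limitation period under the stated rules.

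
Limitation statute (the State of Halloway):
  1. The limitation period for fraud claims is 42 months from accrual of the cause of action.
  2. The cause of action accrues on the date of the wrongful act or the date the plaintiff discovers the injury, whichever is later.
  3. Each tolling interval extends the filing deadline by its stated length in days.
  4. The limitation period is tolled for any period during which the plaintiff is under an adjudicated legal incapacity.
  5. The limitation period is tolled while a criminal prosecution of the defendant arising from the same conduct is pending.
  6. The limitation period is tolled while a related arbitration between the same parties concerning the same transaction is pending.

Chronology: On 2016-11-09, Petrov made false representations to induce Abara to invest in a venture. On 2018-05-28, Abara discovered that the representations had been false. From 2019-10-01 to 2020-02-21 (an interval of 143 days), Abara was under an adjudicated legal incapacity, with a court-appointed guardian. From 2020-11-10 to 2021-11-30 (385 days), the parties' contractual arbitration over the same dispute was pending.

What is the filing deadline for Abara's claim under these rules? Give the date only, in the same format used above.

2023-05-10

Because discovery on 2018-05-28 post-dates the 2016-11-09 act, accrual under the later-of rule falls on 2018-05-28.
42 months from 2018-05-28 is 2021-11-28.
The period was tolled for 143 days by the plaintiff's legal incapacity (2019-10-01 to 2020-02-21), pushing the deadline to 2022-04-20.
The period was tolled for 385 days by the pending related arbitration (2020-11-10 to 2021-11-30), pushing the deadline to 2023-05-10.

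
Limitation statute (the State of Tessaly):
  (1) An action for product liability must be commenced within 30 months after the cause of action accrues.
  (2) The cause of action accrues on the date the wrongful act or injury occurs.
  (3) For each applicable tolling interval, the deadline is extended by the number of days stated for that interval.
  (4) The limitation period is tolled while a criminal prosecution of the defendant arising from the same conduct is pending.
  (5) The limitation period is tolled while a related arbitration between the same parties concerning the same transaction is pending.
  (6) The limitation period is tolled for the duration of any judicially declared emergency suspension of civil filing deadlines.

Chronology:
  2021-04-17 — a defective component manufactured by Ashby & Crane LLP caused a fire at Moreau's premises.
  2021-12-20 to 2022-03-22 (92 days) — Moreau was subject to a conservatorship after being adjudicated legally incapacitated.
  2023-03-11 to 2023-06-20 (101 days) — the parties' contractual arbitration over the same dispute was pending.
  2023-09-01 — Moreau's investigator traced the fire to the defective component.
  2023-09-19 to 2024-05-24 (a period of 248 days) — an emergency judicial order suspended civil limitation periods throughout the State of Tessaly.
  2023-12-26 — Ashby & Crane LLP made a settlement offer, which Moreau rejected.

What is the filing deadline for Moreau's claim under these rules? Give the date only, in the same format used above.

Because the rule ties accrual to occurrence, the claim accrued on 2021-04-17, not on the 2023-09-01 discovery date.
30 months from 2021-04-17 is 2023-10-17.
Because the pending related arbitration ran from 2023-03-11 to 2023-06-20, the deadline is extended by 101 days to 2024-01-26.
Because the emergency suspension of filing deadlines ran from 2023-09-19 to 2024-05-24, the deadline is extended by 248 days to 2024-09-30.
The plaintiff's legal incapacity from 2021-12-20 to 2022-03-22 does not toll the period, because no stated rule makes the plaintiff's incapacity a tolling event.
None of the other events listed affects the running of the period under the stated rules.

2024-09-30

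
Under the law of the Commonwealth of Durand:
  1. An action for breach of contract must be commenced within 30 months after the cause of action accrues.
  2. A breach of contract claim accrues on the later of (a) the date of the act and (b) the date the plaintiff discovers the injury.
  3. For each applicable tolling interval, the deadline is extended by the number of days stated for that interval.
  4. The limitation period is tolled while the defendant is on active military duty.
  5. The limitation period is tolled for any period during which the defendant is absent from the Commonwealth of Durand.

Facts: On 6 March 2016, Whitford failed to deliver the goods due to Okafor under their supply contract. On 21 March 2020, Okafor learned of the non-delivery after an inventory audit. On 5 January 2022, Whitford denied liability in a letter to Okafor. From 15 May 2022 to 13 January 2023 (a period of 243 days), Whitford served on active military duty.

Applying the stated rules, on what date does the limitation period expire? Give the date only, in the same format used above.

The claim accrued on 21 March 2020 — the later of the 6 March 2016 act and the 21 March 2020 discovery.
The untolled deadline — 30 months after 21 March 2020 — is 21 September 2022.
The defendant's active military service from 15 May 2022 to 13 January 2023 tolled the period for 243 days, extending the deadline to 22 May 2023.
None of the other events listed affects the running of the period under the stated rules.

22 May 2023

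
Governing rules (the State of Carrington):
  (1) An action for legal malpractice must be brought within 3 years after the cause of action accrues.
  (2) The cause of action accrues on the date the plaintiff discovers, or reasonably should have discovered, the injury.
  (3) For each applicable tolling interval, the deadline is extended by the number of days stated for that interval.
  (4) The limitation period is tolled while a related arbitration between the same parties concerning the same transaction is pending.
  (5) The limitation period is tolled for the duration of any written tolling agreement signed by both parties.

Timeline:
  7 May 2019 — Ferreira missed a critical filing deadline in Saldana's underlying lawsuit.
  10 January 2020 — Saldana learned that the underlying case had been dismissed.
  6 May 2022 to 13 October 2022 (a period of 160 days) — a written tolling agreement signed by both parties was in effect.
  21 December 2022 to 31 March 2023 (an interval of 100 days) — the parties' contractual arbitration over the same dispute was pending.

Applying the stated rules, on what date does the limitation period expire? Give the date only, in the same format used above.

27 September 2023

Under the discovery rule, the claim accrued on 10 January 2020, when Saldana discovered the injury — not on the 7 May 2019 date of the underlying act.
Adding the 3 years base period to 10 January 2020 gives a deadline of 10 January 2023, before any tolling.
Because the written tolling agreement ran from 6 May 2022 to 13 October 2022, the deadline is extended by 160 days to 19 June 2023.
The pending related arbitration from 21 December 2022 to 31 March 2023 tolled the period for 100 days, extending the deadline to 27 September 2023.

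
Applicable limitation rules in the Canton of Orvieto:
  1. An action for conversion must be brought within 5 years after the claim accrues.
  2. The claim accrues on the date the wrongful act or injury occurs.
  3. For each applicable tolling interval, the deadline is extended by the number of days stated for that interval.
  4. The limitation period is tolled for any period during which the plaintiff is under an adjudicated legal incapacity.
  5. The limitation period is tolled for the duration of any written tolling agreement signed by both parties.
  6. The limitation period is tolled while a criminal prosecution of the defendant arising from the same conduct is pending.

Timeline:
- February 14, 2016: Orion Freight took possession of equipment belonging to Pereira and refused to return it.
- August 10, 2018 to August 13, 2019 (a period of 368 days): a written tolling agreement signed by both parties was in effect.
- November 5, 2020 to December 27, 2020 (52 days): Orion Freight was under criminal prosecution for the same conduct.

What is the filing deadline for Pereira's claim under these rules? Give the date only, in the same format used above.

The claim accrued on February 14, 2016, when the wrongful act occurred.
The untolled deadline — 5 years after February 14, 2016 — is February 14, 2021.
The period was tolled for 368 days by the written tolling agreement (August 10, 2018 to August 13, 2019), pushing the deadline to February 17, 2022.
Because the pending criminal prosecution ran from November 5, 2020 to December 27, 2020, the deadline is extended by 52 days to April 10, 2022.

April 10, 2022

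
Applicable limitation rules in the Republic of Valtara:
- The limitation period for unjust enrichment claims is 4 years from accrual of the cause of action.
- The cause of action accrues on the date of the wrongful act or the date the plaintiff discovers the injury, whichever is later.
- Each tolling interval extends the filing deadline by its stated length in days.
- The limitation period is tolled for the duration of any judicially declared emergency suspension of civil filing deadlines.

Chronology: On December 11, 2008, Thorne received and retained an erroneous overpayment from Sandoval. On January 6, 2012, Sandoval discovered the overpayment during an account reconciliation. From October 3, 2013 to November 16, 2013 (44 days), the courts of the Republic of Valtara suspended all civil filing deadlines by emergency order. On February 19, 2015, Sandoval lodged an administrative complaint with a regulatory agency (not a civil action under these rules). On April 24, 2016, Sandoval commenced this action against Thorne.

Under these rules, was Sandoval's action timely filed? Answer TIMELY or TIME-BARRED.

TIME-BARRED

The claim accrued on January 6, 2012 — the later of the December 11, 2008 act and the January 6, 2012 discovery.
4 years from January 6, 2012 is January 6, 2016.
The emergency suspension of filing deadlines from October 3, 2013 to November 16, 2013 tolled the period for 44 days, extending the deadline to February 19, 2016.
Nothing else in the chronology tolls or restarts the period.
The April 24, 2016 filing falls after the February 19, 2016 deadline; the claim is time-barred.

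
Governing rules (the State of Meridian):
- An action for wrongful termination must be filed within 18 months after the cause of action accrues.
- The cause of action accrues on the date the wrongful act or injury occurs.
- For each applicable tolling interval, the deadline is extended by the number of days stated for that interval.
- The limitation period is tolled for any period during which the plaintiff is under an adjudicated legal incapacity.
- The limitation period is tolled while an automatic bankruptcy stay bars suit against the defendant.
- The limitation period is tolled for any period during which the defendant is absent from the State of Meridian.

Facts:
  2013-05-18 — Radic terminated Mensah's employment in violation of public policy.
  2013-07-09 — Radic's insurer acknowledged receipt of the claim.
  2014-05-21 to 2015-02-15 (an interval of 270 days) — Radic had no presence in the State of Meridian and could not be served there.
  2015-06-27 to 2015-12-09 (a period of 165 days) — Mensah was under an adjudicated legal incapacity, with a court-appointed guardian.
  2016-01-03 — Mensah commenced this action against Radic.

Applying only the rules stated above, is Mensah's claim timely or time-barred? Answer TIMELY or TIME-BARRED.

TIMELY

The cause of action accrued on 2013-05-18, the date of the act.
The untolled deadline — 18 months after 2013-05-18 — is 2014-11-18.
The defendant's absence from the jurisdiction from 2014-05-21 to 2015-02-15 tolled the period for 270 days, extending the deadline to 2015-08-15.
The plaintiff's legal incapacity from 2015-06-27 to 2015-12-09 tolled the period for 165 days, extending the deadline to 2016-01-27.
Nothing else in the chronology tolls or restarts the period.
Mensah filed on 2016-01-03, before the 2016-01-27 deadline, so the action is timely.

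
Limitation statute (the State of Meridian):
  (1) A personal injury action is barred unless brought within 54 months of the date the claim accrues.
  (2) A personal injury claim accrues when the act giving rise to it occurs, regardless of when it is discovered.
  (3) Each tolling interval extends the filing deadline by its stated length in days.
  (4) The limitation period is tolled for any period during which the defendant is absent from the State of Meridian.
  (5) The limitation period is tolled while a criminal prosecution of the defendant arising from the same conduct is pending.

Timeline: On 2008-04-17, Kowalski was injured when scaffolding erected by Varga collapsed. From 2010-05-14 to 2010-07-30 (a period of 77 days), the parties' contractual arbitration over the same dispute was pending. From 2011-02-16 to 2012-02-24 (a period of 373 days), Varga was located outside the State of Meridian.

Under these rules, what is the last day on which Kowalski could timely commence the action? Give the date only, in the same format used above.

2013-10-25

The claim accrued on 2008-04-17, the date of the act.
The untolled deadline — 54 months after 2008-04-17 — is 2012-10-17.
The defendant's absence from the jurisdiction from 2011-02-16 to 2012-02-24 tolled the period for 373 days, extending the deadline to 2013-10-25.
Although a pending arbitration ran from 2010-05-14 to 2010-07-30, the stated rules do not make that a tolling event, so it is disregarded.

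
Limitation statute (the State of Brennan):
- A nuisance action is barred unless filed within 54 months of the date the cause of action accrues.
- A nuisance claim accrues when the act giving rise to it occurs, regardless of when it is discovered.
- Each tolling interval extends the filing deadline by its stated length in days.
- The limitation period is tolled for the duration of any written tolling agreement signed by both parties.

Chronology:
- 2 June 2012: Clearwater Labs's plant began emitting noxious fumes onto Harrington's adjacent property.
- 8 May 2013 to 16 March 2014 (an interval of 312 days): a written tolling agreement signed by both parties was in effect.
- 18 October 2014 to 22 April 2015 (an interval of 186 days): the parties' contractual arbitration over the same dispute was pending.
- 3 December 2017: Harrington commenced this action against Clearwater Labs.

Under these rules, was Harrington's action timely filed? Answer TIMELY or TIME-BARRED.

TIME-BARRED

The cause of action accrued on 2 June 2012, the date of the act.
54 months from 2 June 2012 is 2 December 2016.
The period was tolled for 312 days by the written tolling agreement (8 May 2013 to 16 March 2014), pushing the deadline to 10 October 2017.
Although a pending arbitration ran from 18 October 2014 to 22 April 2015, the stated rules do not make that a tolling event, so it is disregarded.
The 3 December 2017 filing falls after the 10 October 2017 deadline; the claim is time-barred.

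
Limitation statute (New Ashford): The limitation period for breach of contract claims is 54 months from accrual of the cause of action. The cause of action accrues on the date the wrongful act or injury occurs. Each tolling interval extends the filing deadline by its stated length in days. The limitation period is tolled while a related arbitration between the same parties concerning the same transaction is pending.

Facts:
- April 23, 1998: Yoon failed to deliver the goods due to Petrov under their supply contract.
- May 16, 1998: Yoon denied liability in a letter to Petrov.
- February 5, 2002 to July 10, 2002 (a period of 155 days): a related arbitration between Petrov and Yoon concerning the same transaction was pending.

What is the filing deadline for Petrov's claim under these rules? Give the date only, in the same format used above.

The cause of action accrued on April 23, 1998, the date of the act.
The untolled deadline — 54 months after April 23, 1998 — is October 23, 2002.
Because the pending related arbitration ran from February 5, 2002 to July 10, 2002, the deadline is extended by 155 days to March 27, 2003.
Nothing else in the chronology tolls or restarts the period.

March 27, 2003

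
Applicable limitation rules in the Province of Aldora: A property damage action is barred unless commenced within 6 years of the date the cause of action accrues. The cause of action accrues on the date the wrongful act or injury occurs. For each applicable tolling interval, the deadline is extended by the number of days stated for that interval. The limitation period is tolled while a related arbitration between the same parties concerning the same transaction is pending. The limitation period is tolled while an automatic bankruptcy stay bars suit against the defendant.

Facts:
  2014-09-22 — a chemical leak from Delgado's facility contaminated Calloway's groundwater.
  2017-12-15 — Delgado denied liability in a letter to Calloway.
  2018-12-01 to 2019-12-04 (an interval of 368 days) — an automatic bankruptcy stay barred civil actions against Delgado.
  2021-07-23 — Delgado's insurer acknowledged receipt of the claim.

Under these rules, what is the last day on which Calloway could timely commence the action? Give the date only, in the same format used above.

The limitation period began to run on 2014-09-22.
The untolled deadline — 6 years after 2014-09-22 — is 2020-09-22.
The period was tolled for 368 days by the automatic bankruptcy stay (2018-12-01 to 2019-12-04), pushing the deadline to 2021-09-25.
None of the other events listed affects the running of the period under the stated rules.

2021-09-25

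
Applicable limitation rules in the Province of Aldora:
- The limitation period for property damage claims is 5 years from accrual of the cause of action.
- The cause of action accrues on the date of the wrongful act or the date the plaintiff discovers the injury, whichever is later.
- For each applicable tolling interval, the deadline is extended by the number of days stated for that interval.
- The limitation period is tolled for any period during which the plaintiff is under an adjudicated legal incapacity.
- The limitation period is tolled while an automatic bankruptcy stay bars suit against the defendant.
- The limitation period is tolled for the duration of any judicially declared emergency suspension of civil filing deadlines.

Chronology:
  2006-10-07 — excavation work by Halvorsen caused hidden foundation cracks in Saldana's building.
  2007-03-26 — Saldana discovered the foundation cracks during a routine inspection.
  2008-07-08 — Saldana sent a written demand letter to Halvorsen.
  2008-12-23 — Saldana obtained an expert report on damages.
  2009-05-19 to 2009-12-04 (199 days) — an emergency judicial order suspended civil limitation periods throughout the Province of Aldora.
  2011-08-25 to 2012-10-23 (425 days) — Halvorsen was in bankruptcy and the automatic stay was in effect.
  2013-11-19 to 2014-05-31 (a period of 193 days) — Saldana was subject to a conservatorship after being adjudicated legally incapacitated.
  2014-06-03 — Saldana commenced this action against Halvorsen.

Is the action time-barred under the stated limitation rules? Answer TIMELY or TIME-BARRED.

TIMELY

Taking the later of the act (2006-10-07) and discovery (2007-03-26), the claim accrued on 2007-03-26.
The untolled deadline — 5 years after 2007-03-26 — is 2012-03-26.
Because the emergency suspension of filing deadlines ran from 2009-05-19 to 2009-12-04, the deadline is extended by 199 days to 2012-10-11.
The automatic bankruptcy stay from 2011-08-25 to 2012-10-23 tolled the period for 425 days, extending the deadline to 2013-12-10.
The period was tolled for 193 days by the plaintiff's legal incapacity (2013-11-19 to 2014-05-31), pushing the deadline to 2014-06-21.
The other events in the timeline have no effect on the limitation period under the stated rules.
Saldana filed on 2014-06-03, before the 2014-06-21 deadline, so the action is timely.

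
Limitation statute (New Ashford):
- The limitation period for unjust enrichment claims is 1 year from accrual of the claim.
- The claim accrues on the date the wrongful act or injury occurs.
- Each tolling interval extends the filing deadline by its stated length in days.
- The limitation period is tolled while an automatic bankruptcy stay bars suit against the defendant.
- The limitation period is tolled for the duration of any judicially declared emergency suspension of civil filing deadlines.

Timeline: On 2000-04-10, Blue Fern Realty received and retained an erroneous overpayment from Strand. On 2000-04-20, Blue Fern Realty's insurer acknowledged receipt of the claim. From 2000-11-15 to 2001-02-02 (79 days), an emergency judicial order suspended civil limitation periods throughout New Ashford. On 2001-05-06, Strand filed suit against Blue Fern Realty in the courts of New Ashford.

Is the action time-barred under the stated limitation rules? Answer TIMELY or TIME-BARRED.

TIMELY

The limitation period began to run on 2000-04-10.
The untolled deadline — 1 year after 2000-04-10 — is 2001-04-10.
The period was tolled for 79 days by the emergency suspension of filing deadlines (2000-11-15 to 2001-02-02), pushing the deadline to 2001-06-28.
None of the other events listed affects the running of the period under the stated rules.
Strand filed on 2001-05-06, before the 2001-06-28 deadline, so the action is timely.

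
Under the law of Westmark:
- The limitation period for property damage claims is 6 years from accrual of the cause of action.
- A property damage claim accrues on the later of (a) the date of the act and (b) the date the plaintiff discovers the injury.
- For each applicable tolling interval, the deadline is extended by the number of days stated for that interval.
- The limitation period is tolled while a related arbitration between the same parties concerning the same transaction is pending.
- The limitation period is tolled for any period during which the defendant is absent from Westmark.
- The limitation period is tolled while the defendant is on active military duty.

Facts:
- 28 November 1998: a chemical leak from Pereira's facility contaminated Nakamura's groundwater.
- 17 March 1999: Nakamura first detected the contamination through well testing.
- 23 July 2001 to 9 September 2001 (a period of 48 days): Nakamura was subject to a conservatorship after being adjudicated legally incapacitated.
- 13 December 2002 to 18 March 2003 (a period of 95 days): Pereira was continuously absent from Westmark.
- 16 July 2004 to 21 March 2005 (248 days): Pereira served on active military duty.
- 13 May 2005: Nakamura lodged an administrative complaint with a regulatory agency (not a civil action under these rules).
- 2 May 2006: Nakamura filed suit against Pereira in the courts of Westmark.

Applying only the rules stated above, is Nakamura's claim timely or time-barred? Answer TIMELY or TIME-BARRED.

TIME-BARRED

Because discovery on 17 March 1999 post-dates the 28 November 1998 act, accrual under the later-of rule falls on 17 March 1999.
6 years from 17 March 1999 is 17 March 2005.
The period was tolled for 95 days by the defendant's absence from the jurisdiction (13 December 2002 to 18 March 2003), pushing the deadline to 20 June 2005.
The defendant's active military service from 16 July 2004 to 21 March 2005 tolled the period for 248 days, extending the deadline to 23 February 2006.
Although the plaintiff's incapacity ran from 23 July 2001 to 9 September 2001, the stated rules do not make that a tolling event, so it is disregarded.
The other events in the timeline have no effect on the limitation period under the stated rules.
Nakamura filed on 2 May 2006, after the 23 February 2006 deadline, so the action is time-barred.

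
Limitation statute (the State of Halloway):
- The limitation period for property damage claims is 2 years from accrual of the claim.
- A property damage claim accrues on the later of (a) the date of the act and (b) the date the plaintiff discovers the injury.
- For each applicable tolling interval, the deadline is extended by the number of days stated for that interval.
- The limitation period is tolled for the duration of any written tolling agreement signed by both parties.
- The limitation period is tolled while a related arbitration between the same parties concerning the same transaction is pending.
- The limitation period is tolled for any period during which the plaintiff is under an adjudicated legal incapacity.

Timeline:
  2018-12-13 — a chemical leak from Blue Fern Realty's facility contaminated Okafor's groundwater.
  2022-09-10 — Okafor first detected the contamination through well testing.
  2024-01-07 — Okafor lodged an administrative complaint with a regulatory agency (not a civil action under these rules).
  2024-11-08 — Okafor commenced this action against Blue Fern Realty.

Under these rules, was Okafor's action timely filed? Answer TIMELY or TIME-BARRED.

Taking the later of the act (2018-12-13) and discovery (2022-09-10), the claim accrued on 2022-09-10.
2 years from 2022-09-10 is 2024-09-10.
None of the other events listed affects the running of the period under the stated rules.
Filing on 2024-11-08 missed the 2024-09-10 deadline — the action is time-barred.

TIME-BARRED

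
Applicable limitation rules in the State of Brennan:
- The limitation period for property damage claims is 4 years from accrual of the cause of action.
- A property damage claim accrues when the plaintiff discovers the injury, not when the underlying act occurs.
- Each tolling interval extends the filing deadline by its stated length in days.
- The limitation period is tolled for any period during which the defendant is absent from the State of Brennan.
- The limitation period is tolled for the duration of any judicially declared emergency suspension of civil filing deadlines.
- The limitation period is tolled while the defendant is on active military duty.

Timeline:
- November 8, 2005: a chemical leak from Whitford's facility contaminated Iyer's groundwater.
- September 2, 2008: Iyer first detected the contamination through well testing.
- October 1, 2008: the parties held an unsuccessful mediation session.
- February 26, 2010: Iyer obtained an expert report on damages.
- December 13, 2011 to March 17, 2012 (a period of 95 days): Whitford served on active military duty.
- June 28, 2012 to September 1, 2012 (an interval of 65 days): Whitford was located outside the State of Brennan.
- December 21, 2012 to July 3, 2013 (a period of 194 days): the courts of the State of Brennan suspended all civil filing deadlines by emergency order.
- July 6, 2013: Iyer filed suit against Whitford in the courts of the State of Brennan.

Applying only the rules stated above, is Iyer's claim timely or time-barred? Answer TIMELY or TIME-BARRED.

TIMELY

Accrual is tied to discovery, so the period began on September 2, 2008 rather than on November 8, 2005 when the act occurred.
Adding the 4 years base period to September 2, 2008 gives a deadline of September 2, 2012, before any tolling.
The defendant's active military service from December 13, 2011 to March 17, 2012 tolled the period for 95 days, extending the deadline to December 6, 2012.
The period was tolled for 65 days by the defendant's absence from the jurisdiction (June 28, 2012 to September 1, 2012), pushing the deadline to February 9, 2013.
Because the emergency suspension of filing deadlines ran from December 21, 2012 to July 3, 2013, the deadline is extended by 194 days to August 22, 2013.
The other events in the timeline have no effect on the limitation period under the stated rules.
Iyer filed on July 6, 2013, before the August 22, 2013 deadline, so the action is timely.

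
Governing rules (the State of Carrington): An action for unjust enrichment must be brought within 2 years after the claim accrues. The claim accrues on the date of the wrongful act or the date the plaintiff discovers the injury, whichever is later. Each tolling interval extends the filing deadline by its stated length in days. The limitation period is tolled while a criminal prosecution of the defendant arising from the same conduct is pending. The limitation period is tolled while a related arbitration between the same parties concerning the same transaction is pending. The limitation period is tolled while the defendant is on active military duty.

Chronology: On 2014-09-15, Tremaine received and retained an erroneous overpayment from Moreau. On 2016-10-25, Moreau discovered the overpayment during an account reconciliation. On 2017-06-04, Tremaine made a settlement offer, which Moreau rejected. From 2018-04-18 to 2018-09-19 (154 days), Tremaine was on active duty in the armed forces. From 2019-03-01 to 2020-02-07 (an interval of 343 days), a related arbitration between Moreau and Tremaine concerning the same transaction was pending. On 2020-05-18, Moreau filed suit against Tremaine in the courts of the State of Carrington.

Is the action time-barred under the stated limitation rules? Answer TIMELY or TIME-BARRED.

TIME-BARRED

Taking the later of the act (2014-09-15) and discovery (2016-10-25), the claim accrued on 2016-10-25.
The untolled deadline — 2 years after 2016-10-25 — is 2018-10-25.
The defendant's active military service from 2018-04-18 to 2018-09-19 tolled the period for 154 days, extending the deadline to 2019-03-28.
Because the pending related arbitration ran from 2019-03-01 to 2020-02-07, the deadline is extended by 343 days to 2020-03-05.
None of the other events listed affects the running of the period under the stated rules.
The 2020-05-18 filing falls after the 2020-03-05 deadline; the claim is time-barred.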